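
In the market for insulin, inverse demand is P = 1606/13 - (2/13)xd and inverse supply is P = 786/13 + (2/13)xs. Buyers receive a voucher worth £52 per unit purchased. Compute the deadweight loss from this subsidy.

Pre-subsidy: 1606/13 - (2/13)x = 786/13 + (2/13)x gives x* = 205 and P* = 92.
With the rebate, buyers effectively pay Pb = Ps − 52, where Ps is the price sellers receive.
On the curves, Pb = 1606/13 - (2/13)x and Ps = 786/13 + (2/13)x; the wedge Ps − Pb = 52 gives 786/13 + (2/13)x − (1606/13 - (2/13)x) = 52, so x' = 374.
Then Pb = 1606/13 − (2/13)·374 = 66 and Ps = 786/13 + (2/13)·374 = 118.
The subsidy expands output by 374 − 205 = 169 past the efficient level; on those units the gap between marginal cost and willingness to pay runs from 0 up to 52.
DWL = ½ × 52 × 169 = 4394.

Deadweight loss = £4394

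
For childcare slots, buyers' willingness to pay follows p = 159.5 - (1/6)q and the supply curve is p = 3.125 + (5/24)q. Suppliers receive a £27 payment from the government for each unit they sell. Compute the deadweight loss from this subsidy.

Pre-subsidy: 159.5 - (1/6)q = 3.125 + (5/24)q gives q* = 417 and p* = 90.
With the subsidy, sellers receive ps = pb + 27 for each unit, where pb is the price buyers pay.
On the curves, pb = 159.5 - (1/6)q and ps = 3.125 + (5/24)q; the wedge ps − pb = 27 gives 3.125 + (5/24)q − (159.5 - (1/6)q) = 27, so q' = 489.
Then pb = 159.5 − (1/6)·489 = 78 and ps = 3.125 + (5/24)·489 = 105.
The subsidy expands output by 489 − 417 = 72 past the efficient level; on those units the gap between marginal cost and willingness to pay runs from 0 up to 27.
DWL = ½ × 27 × 72 = 972.

Deadweight loss = £972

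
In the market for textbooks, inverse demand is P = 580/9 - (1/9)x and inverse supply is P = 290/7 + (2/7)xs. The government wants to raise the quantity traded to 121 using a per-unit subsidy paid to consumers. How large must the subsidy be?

At x = 121, from the demand curve buyers pay Pb = 580/9 − (1/9)·121 = 51; from the supply curve sellers need Ps = 290/7 + (2/7)·121 = 76.
The subsidy must fill the gap: s = Ps − Pb = 76 − 51 = 25.

Required subsidy s = 25 per unit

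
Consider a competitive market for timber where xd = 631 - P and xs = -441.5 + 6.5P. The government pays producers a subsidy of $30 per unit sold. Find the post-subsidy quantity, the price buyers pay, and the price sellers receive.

x' = 514; buyers pay $117; sellers receive $147

Pre-subsidy: 631 - P = -441.5 + 6.5P gives P* = 143, x* = 488.
With the subsidy, sellers receive Ps = Pb + 30 for each unit, where Pb is the price buyers pay.
Supply in terms of Pb becomes xs = -441.5 + 6.5(Pb + 30) = -246.5 + 6.5Pb. Setting this equal to demand: 631 - Pb = -246.5 + 6.5Pb, so Pb = 117.
Sellers receive Ps = 117 + 30 = 147; x' = 631 − 1·117 = 514.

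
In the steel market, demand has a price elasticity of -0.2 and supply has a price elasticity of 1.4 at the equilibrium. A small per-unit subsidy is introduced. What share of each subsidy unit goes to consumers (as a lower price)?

For a small subsidy around the equilibrium, the benefit split depends on the relative slopes, which at a point are proportional to the elasticities.
Buyer share = εs/(εs + |εd|) = 1.4/(1.4 + 0.2) = 0.875; seller share = |εd|/(εs + |εd|) = 0.125.

Consumer share = 0.875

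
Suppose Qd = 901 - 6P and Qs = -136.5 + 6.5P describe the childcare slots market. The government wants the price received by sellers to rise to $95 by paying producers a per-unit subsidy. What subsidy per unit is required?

Required subsidy s = $25 per unit

At a seller price of 95, quantity supplied is -136.5 + 6.5·95 = 481.
Buyers absorb 481 only when they pay Pb with 901 − 6·Pb = 481, i.e. Pb = 70.
s = Ps − Pb = 95 − 70 = 25.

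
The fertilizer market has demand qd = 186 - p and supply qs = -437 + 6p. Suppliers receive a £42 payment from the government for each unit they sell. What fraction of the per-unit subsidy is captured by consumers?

Consumer share = 6/7

Pre-subsidy: 186 - p = -437 + 6p gives p* = 89, q* = 97.
With the subsidy, sellers receive ps = pb + 42 for each unit, where pb is the price buyers pay.
Supply in terms of pb becomes qs = -437 + 6(pb + 42) = -185 + 6pb. Setting this equal to demand: 186 - pb = -185 + 6pb, so pb = 53.
Sellers receive ps = 53 + 42 = 95; q' = 186 − 1·53 = 133.
Buyers' price falls by p* − pb = 89 − 53 = 36; sellers' price rises by ps − p* = 95 − 89 = 6.
So consumers capture 36/42 = 6/7 of each unit of subsidy.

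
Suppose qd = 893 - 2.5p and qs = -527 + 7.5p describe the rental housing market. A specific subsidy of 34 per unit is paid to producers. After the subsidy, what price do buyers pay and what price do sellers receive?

Pre-subsidy: 893 - 2.5p = -527 + 7.5p gives p* = 142, q* = 538.
With the subsidy, sellers receive ps = pb + 34 for each unit, where pb is the price buyers pay.
Supply in terms of pb becomes qs = -527 + 7.5(pb + 34) = -272 + 7.5pb. Setting this equal to demand: 893 - 2.5pb = -272 + 7.5pb, so pb = 116.5.
Sellers receive ps = 116.5 + 34 = 150.5; q' = 893 − 2.5·116.5 = 601.75.

Buyers pay 116.5; sellers receive 150.5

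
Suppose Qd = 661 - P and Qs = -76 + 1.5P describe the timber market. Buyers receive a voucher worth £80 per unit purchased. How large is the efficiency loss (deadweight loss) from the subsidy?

Pre-subsidy: 661 - P = -76 + 1.5P gives P* = 294.8, Q* = 366.2.
With the rebate, buyers effectively pay Pb = Ps − 80, where Ps is the price sellers receive.
Demand in terms of Ps becomes Qd = 661 − 1(Ps − 80) = 741 - Ps. Setting this equal to supply: 741 - Ps = -76 + 1.5Ps, so Ps = 326.8.
Buyers pay Pb = 326.8 − 80 = 246.8; Q' = -76 + 1.5·326.8 = 414.2.
The subsidy expands output by 414.2 − 366.2 = 48 past the efficient level; on those units the gap between marginal cost and willingness to pay runs from 0 up to 80.
DWL = ½ × 80 × 48 = 1920.

Deadweight loss = £1920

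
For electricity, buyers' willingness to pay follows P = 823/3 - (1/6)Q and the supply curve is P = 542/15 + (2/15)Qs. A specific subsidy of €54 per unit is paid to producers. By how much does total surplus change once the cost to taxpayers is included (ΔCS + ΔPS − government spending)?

Net change in total surplus = -€4860

Pre-subsidy: 823/3 - (1/6)Q = 542/15 + (2/15)Q gives Q* = 794 and P* = 142.
With the subsidy, sellers receive Ps = Pb + 54 for each unit, where Pb is the price buyers pay.
On the curves, Pb = 823/3 - (1/6)Q and Ps = 542/15 + (2/15)Q; the wedge Ps − Pb = 54 gives 542/15 + (2/15)Q − (823/3 - (1/6)Q) = 54, so Q' = 974.
Then Pb = 823/3 − (1/6)·974 = 112 and Ps = 542/15 + (2/15)·974 = 166.
ΔCS = ½(794 + 974)(142 − 112) = 26520; ΔPS = ½(794 + 974)(166 − 142) = 21216.
Government spending = 54 × 974 = 52596.
Net change = 26520 + 21216 − 52596 = -4860. The loss equals the DWL triangle ½·54·180.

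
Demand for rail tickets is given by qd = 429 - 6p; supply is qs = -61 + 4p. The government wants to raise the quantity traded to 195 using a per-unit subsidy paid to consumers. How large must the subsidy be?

Required subsidy s = 25 per unit

At q = 195, invert demand for the buyer price: pb = (429 − 195)/6 = 39; invert supply for the seller price: ps = (195 − (-61))/4 = 64.
The subsidy must fill the gap: s = ps − pb = 64 − 39 = 25.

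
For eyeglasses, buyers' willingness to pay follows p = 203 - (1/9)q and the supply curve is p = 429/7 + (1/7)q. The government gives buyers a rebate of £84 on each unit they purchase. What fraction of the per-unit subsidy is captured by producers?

Pre-subsidy: 203 - (1/9)q = 429/7 + (1/7)q gives q* = 558 and p* = 141.
With the rebate, buyers effectively pay pb = ps − 84, where ps is the price sellers receive.
On the curves, pb = 203 - (1/9)q and ps = 429/7 + (1/7)q; the wedge ps − pb = 84 gives 429/7 + (1/7)q − (203 - (1/9)q) = 84, so q' = 888.75.
Then pb = 203 − (1/9)·888.75 = 104.25 and ps = 429/7 + (1/7)·888.75 = 188.25.
Buyers' price falls by p* − pb = 141 − 104.25 = 36.75; sellers' price rises by ps − p* = 188.25 − 141 = 47.25.
So producers capture 47.25/84 = 0.5625 of each unit of subsidy.

Producer share = 0.5625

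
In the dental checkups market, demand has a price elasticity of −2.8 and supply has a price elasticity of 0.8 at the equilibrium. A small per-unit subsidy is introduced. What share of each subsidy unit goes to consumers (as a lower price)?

Consumer share = 2/9

For a small subsidy around the equilibrium, the benefit split depends on the relative slopes, which at a point are proportional to the elasticities.
Buyer share = εs/(εs + |εd|) = 0.8/(0.8 + 2.8) = 2/9; seller share = |εd|/(εs + |εd|) = 7/9.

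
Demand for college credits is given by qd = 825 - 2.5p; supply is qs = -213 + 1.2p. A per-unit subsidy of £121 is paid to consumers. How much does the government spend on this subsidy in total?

Government cost = 992805/37

Pre-subsidy: 825 - 2.5p = -213 + 1.2p gives p* = 10380/37, q* = 4575/37.
With the rebate, buyers effectively pay pb = ps − 121, where ps is the price sellers receive.
Demand in terms of ps becomes qd = 825 − 2.5(ps − 121) = 1127.5 - 2.5ps. Setting this equal to supply: 1127.5 - 2.5ps = -213 + 1.2ps, so ps = 13405/37.
Buyers pay pb = 13405/37 − 121 = 8928/37; q' = -213 + 1.2·(13405/37) = 8205/37.
Government outlay = subsidy × quantity = 121 × 8205/37 = 992805/37.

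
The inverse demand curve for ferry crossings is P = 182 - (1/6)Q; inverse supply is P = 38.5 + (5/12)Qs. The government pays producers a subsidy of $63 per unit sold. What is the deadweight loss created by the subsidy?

Pre-subsidy: 182 - (1/6)Q = 38.5 + (5/12)Q gives Q* = 246 and P* = 141.
With the subsidy, sellers receive Ps = Pb + 63 for each unit, where Pb is the price buyers pay.
On the curves, Pb = 182 - (1/6)Q and Ps = 38.5 + (5/12)Q; the wedge Ps − Pb = 63 gives 38.5 + (5/12)Q − (182 - (1/6)Q) = 63, so Q' = 354.
Then Pb = 182 − (1/6)·354 = 123 and Ps = 38.5 + (5/12)·354 = 186.
The subsidy expands output by 354 − 246 = 108 past the efficient level; on those units the gap between marginal cost and willingness to pay runs from 0 up to 63.
DWL = ½ × 63 × 108 = 3402.

Deadweight loss = $3402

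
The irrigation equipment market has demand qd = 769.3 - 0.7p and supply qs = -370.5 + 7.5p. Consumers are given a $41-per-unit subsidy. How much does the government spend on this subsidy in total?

Government cost = $28628.25

Pre-subsidy: 769.3 - 0.7p = -370.5 + 7.5p gives p* = 139, q* = 672.
With the rebate, buyers effectively pay pb = ps − 41, where ps is the price sellers receive.
Demand in terms of ps becomes qd = 769.3 − 0.7(ps − 41) = 798 - 0.7ps. Setting this equal to supply: 798 - 0.7ps = -370.5 + 7.5ps, so ps = 142.5.
Buyers pay pb = 142.5 − 41 = 101.5; q' = -370.5 + 7.5·142.5 = 698.25.
Government outlay = subsidy × quantity = 41 × 698.25 = 28628.25.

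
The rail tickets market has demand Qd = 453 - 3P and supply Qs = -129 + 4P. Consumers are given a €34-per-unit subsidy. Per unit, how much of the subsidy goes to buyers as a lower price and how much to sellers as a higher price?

Pre-subsidy: 453 - 3P = -129 + 4P gives P* = 582/7, Q* = 1425/7.
With the rebate, buyers effectively pay Pb = Ps − 34, where Ps is the price sellers receive.
Demand in terms of Ps becomes Qd = 453 − 3(Ps − 34) = 555 - 3Ps. Setting this equal to supply: 555 - 3Ps = -129 + 4Ps, so Ps = 684/7.
Buyers pay Pb = 684/7 − 34 = 446/7; Q' = -129 + 4·(684/7) = 1833/7.
Buyers' price falls by P* − Pb = 582/7 − 446/7 = 136/7; sellers' price rises by Ps − P* = 684/7 − 582/7 = 102/7.

Buyers gain 136/7 per unit; sellers gain 102/7 per unit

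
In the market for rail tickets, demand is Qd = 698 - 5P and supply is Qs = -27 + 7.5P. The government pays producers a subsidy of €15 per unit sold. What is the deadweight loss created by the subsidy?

Pre-subsidy: 698 - 5P = -27 + 7.5P gives P* = 58, Q* = 408.
With the subsidy, sellers receive Ps = Pb + 15 for each unit, where Pb is the price buyers pay.
Supply in terms of Pb becomes Qs = -27 + 7.5(Pb + 15) = 85.5 + 7.5Pb. Setting this equal to demand: 698 - 5Pb = 85.5 + 7.5Pb, so Pb = 49.
Sellers receive Ps = 49 + 15 = 64; Q' = 698 − 5·49 = 453.
The subsidy expands output by 453 − 408 = 45 past the efficient level; on those units the gap between marginal cost and willingness to pay runs from 0 up to 15.
DWL = ½ × 15 × 45 = 337.5.

Deadweight loss = €337.5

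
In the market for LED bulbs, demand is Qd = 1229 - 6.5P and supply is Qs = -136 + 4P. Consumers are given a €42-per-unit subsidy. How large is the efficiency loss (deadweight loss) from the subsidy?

Pre-subsidy: 1229 - 6.5P = -136 + 4P gives P* = 130, Q* = 384.
With the rebate, buyers effectively pay Pb = Ps − 42, where Ps is the price sellers receive.
Demand in terms of Ps becomes Qd = 1229 − 6.5(Ps − 42) = 1502 - 6.5Ps. Setting this equal to supply: 1502 - 6.5Ps = -136 + 4Ps, so Ps = 156.
Buyers pay Pb = 156 − 42 = 114; Q' = -136 + 4·156 = 488.
The subsidy expands output by 488 − 384 = 104 past the efficient level; on those units the gap between marginal cost and willingness to pay runs from 0 up to 42.
DWL = ½ × 42 × 104 = 2184.

Deadweight loss = €2184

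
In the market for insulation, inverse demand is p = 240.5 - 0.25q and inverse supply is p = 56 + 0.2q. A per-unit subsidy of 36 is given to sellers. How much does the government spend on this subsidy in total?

Pre-subsidy: 240.5 - 0.25q = 56 + 0.2q gives q* = 410 and p* = 138.
With the subsidy, sellers receive ps = pb + 36 for each unit, where pb is the price buyers pay.
On the curves, pb = 240.5 - 0.25q and ps = 56 + 0.2q; the wedge ps − pb = 36 gives 56 + 0.2q − (240.5 - 0.25q) = 36, so q' = 490.
Then pb = 240.5 − 0.25·490 = 118 and ps = 56 + 0.2·490 = 154.
Government outlay = subsidy × quantity = 36 × 490 = 17640.

Government cost = 17640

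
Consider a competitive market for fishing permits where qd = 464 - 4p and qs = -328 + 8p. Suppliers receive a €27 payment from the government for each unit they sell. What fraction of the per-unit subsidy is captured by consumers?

Pre-subsidy: 464 - 4p = -328 + 8p gives p* = 66, q* = 200.
With the subsidy, sellers receive ps = pb + 27 for each unit, where pb is the price buyers pay.
Supply in terms of pb becomes qs = -328 + 8(pb + 27) = -112 + 8pb. Setting this equal to demand: 464 - 4pb = -112 + 8pb, so pb = 48.
Sellers receive ps = 48 + 27 = 75; q' = 464 − 4·48 = 272.
Buyers' price falls by p* − pb = 66 − 48 = 18; sellers' price rises by ps − p* = 75 − 66 = 9.
So consumers capture 18/27 = 2/3 of each unit of subsidy.

Consumer share = 2/3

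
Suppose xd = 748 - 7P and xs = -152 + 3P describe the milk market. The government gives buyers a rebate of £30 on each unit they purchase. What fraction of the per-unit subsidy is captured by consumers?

Pre-subsidy: 748 - 7P = -152 + 3P gives P* = 90, x* = 118.
With the rebate, buyers effectively pay Pb = Ps − 30, where Ps is the price sellers receive.
Demand in terms of Ps becomes xd = 748 − 7(Ps − 30) = 958 - 7Ps. Setting this equal to supply: 958 - 7Ps = -152 + 3Ps, so Ps = 111.
Buyers pay Pb = 111 − 30 = 81; x' = -152 + 3·111 = 181.
Buyers' price falls by P* − Pb = 90 − 81 = 9; sellers' price rises by Ps − P* = 111 − 90 = 21.
So consumers capture 9/30 = 0.3 of each unit of subsidy.

Consumer share = 0.3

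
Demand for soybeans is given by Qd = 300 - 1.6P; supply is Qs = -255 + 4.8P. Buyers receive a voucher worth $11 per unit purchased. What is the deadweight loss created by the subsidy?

Deadweight loss = $72.6

Pre-subsidy: 300 - 1.6P = -255 + 4.8P gives P* = 86.71875, Q* = 161.25.
With the rebate, buyers effectively pay Pb = Ps − 11, where Ps is the price sellers receive.
Demand in terms of Ps becomes Qd = 300 − 1.6(Ps − 11) = 317.6 - 1.6Ps. Setting this equal to supply: 317.6 - 1.6Ps = -255 + 4.8Ps, so Ps = 89.46875.
Buyers pay Pb = 89.46875 − 11 = 78.46875; Q' = -255 + 4.8·89.46875 = 174.45.
The subsidy expands output by 174.45 − 161.25 = 13.2 past the efficient level; on those units the gap between marginal cost and willingness to pay runs from 0 up to 11.
DWL = ½ × 11 × 13.2 = 72.6.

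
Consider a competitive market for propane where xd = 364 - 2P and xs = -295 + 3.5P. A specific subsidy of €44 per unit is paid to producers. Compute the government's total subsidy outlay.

Government cost = €7936

Pre-subsidy: 364 - 2P = -295 + 3.5P gives P* = 1318/11, x* = 1368/11.
With the subsidy, sellers receive Ps = Pb + 44 for each unit, where Pb is the price buyers pay.
Supply in terms of Pb becomes xs = -295 + 3.5(Pb + 44) = -141 + 3.5Pb. Setting this equal to demand: 364 - 2Pb = -141 + 3.5Pb, so Pb = 1010/11.
Sellers receive Ps = 1010/11 + 44 = 1494/11; x' = 364 − 2·(1010/11) = 1984/11.
Government outlay = subsidy × quantity = 44 × 1984/11 = 7936.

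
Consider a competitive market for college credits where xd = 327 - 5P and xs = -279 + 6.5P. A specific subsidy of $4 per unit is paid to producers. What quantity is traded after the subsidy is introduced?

Pre-subsidy: 327 - 5P = -279 + 6.5P gives P* = 1212/23, x* = 1461/23.
With the subsidy, sellers receive Ps = Pb + 4 for each unit, where Pb is the price buyers pay.
Supply in terms of Pb becomes xs = -279 + 6.5(Pb + 4) = -253 + 6.5Pb. Setting this equal to demand: 327 - 5Pb = -253 + 6.5Pb, so Pb = 1160/23.
Sellers receive Ps = 1160/23 + 4 = 1252/23; x' = 327 − 5·(1160/23) = 1721/23.

x' = 1721/23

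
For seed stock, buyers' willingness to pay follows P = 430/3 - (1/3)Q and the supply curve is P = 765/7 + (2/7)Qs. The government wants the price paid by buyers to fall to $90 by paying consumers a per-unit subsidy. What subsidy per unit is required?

At a buyer price of 90, quantity demanded is 430 − 3·90 = 160.
Sellers supply 160 only when they receive Ps = 765/7 + (2/7)·160 = 155.
s = Ps − Pb = 155 − 90 = 65.

Required subsidy s = $65 per unit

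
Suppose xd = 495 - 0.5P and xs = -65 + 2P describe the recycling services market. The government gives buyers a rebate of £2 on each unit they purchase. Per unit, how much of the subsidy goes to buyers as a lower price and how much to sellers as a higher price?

Pre-subsidy: 495 - 0.5P = -65 + 2P gives P* = 224, x* = 383.
With the rebate, buyers effectively pay Pb = Ps − 2, where Ps is the price sellers receive.
Demand in terms of Ps becomes xd = 495 − 0.5(Ps − 2) = 496 - 0.5Ps. Setting this equal to supply: 496 - 0.5Ps = -65 + 2Ps, so Ps = 224.4.
Buyers pay Pb = 224.4 − 2 = 222.4; x' = -65 + 2·224.4 = 383.8.
Buyers' price falls by P* − Pb = 224 − 222.4 = 1.6; sellers' price rises by Ps − P* = 224.4 − 224 = 0.4.

Buyers gain £1.6 per unit; sellers gain £0.4 per unit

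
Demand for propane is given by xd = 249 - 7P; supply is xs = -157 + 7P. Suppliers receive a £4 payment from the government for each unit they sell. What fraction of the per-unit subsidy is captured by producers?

Pre-subsidy: 249 - 7P = -157 + 7P gives P* = 29, x* = 46.
With the subsidy, sellers receive Ps = Pb + 4 for each unit, where Pb is the price buyers pay.
Supply in terms of Pb becomes xs = -157 + 7(Pb + 4) = -129 + 7Pb. Setting this equal to demand: 249 - 7Pb = -129 + 7Pb, so Pb = 27.
Sellers receive Ps = 27 + 4 = 31; x' = 249 − 7·27 = 60.
Buyers' price falls by P* − Pb = 29 − 27 = 2; sellers' price rises by Ps − P* = 31 − 29 = 2.
So producers capture 2/4 = 0.5 of each unit of subsidy.

Producer share = 0.5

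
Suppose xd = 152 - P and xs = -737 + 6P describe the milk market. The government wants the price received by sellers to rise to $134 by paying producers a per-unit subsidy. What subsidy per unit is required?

Required subsidy s = $49 per unit

At a seller price of 134, quantity supplied is -737 + 6·134 = 67.
Buyers absorb 67 only when they pay Pb with 152 − 1·Pb = 67, i.e. Pb = 85.
s = Ps − Pb = 134 − 85 = 49.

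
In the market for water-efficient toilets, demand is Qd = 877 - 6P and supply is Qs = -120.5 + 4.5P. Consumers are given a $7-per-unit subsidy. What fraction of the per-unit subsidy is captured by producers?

Pre-subsidy: 877 - 6P = -120.5 + 4.5P gives P* = 95, Q* = 307.
With the rebate, buyers effectively pay Pb = Ps − 7, where Ps is the price sellers receive.
Demand in terms of Ps becomes Qd = 877 − 6(Ps − 7) = 919 - 6Ps. Setting this equal to supply: 919 - 6Ps = -120.5 + 4.5Ps, so Ps = 99.
Buyers pay Pb = 99 − 7 = 92; Q' = -120.5 + 4.5·99 = 325.
Buyers' price falls by P* − Pb = 95 − 92 = 3; sellers' price rises by Ps − P* = 99 − 95 = 4.
So producers capture 4/7 = 4/7 of each unit of subsidy.

Producer share = 4/7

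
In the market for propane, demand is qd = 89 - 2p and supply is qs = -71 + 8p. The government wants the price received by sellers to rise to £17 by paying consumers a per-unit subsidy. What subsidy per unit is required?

At a seller price of 17, quantity supplied is -71 + 8·17 = 65.
Buyers absorb 65 only when they pay pb with 89 − 2·pb = 65, i.e. pb = 12.
s = ps − pb = 17 − 12 = 5.

Required subsidy s = £5 per unit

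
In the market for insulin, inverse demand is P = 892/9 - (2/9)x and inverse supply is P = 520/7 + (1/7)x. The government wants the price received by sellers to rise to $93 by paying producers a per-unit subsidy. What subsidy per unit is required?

At a seller price of 93, quantity supplied is -520 + 7·93 = 131.
Buyers absorb 131 only when they pay Pb = 892/9 − (2/9)·131 = 70.
s = Ps − Pb = 93 − 70 = 23.

Required subsidy s = $23 per unit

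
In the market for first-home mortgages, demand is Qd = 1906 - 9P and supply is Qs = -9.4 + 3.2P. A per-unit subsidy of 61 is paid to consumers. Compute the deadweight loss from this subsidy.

Deadweight loss = 4392

Pre-subsidy: 1906 - 9P = -9.4 + 3.2P gives P* = 157, Q* = 493.
With the rebate, buyers effectively pay Pb = Ps − 61, where Ps is the price sellers receive.
Demand in terms of Ps becomes Qd = 1906 − 9(Ps − 61) = 2455 - 9Ps. Setting this equal to supply: 2455 - 9Ps = -9.4 + 3.2Ps, so Ps = 202.
Buyers pay Pb = 202 − 61 = 141; Q' = -9.4 + 3.2·202 = 637.
The subsidy expands output by 637 − 493 = 144 past the efficient level; on those units the gap between marginal cost and willingness to pay runs from 0 up to 61.
DWL = ½ × 61 × 144 = 4392.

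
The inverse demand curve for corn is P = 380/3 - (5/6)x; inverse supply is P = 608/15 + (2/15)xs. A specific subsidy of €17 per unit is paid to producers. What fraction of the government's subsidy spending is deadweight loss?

Pre-subsidy: 380/3 - (5/6)x = 608/15 + (2/15)x gives x* = 2584/29 and P* = 1520/29.
With the subsidy, sellers receive Ps = Pb + 17 for each unit, where Pb is the price buyers pay.
On the curves, Pb = 380/3 - (5/6)x and Ps = 608/15 + (2/15)x; the wedge Ps − Pb = 17 gives 608/15 + (2/15)x − (380/3 - (5/6)x) = 17, so x' = 3094/29.
Then Pb = 380/3 − (5/6)·(3094/29) = 1095/29 and Ps = 608/15 + (2/15)·(3094/29) = 1588/29.
ΔCS = ½(2584/29 + 3094/29)(1520/29 − 1095/29) = 1206575/841; ΔPS = ½(2584/29 + 3094/29)(1588/29 − 1520/29) = 193052/841.
Government spending = 17 × 3094/29 = 52598/29.
DWL = ½ × 17 × (3094/29 − 2584/29) = 4335/29; fraction = (4335/29) / (52598/29) = 15/182.

DWL / government spending = 15/182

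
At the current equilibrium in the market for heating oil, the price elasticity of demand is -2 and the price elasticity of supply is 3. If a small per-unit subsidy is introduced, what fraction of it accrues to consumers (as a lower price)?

For a small subsidy around the equilibrium, the benefit split depends on the relative slopes, which at a point are proportional to the elasticities.
Buyer share = εs/(εs + |εd|) = 3/(3 + 2) = 0.6; seller share = |εd|/(εs + |εd|) = 0.4.

Consumer share = 0.6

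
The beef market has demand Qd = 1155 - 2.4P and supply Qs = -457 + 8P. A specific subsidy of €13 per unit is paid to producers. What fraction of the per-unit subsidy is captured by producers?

Pre-subsidy: 1155 - 2.4P = -457 + 8P gives P* = 155, Q* = 783.
With the subsidy, sellers receive Ps = Pb + 13 for each unit, where Pb is the price buyers pay.
Supply in terms of Pb becomes Qs = -457 + 8(Pb + 13) = -353 + 8Pb. Setting this equal to demand: 1155 - 2.4Pb = -353 + 8Pb, so Pb = 145.
Sellers receive Ps = 145 + 13 = 158; Q' = 1155 − 2.4·145 = 807.
Buyers' price falls by P* − Pb = 155 − 145 = 10; sellers' price rises by Ps − P* = 158 − 155 = 3.
So producers capture 3/13 = 3/13 of each unit of subsidy.

Producer share = 3/13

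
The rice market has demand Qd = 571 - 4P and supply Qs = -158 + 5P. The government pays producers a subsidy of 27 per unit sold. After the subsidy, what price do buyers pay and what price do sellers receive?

Pre-subsidy: 571 - 4P = -158 + 5P gives P* = 81, Q* = 247.
With the subsidy, sellers receive Ps = Pb + 27 for each unit, where Pb is the price buyers pay.
Supply in terms of Pb becomes Qs = -158 + 5(Pb + 27) = -23 + 5Pb. Setting this equal to demand: 571 - 4Pb = -23 + 5Pb, so Pb = 66.
Sellers receive Ps = 66 + 27 = 93; Q' = 571 − 4·66 = 307.

Buyers pay 66; sellers receive 93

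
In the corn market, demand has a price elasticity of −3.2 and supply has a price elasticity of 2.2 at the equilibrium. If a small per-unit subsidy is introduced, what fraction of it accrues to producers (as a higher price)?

For a small subsidy around the equilibrium, the benefit split depends on the relative slopes, which at a point are proportional to the elasticities.
Buyer share = εs/(εs + |εd|) = 2.2/(2.2 + 3.2) = 11/27; seller share = |εd|/(εs + |εd|) = 16/27.
So producers capture 16/27 of the subsidy.

Producer share = 16/27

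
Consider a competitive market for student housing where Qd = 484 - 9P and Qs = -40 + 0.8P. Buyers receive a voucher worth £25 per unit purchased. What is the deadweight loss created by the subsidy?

Pre-subsidy: 484 - 9P = -40 + 0.8P gives P* = 2620/49, Q* = 136/49.
With the rebate, buyers effectively pay Pb = Ps − 25, where Ps is the price sellers receive.
Demand in terms of Ps becomes Qd = 484 − 9(Ps − 25) = 709 - 9Ps. Setting this equal to supply: 709 - 9Ps = -40 + 0.8Ps, so Ps = 535/7.
Buyers pay Pb = 535/7 − 25 = 360/7; Q' = -40 + 0.8·(535/7) = 148/7.
The subsidy expands output by 148/7 − 136/49 = 900/49 past the efficient level; on those units the gap between marginal cost and willingness to pay runs from 0 up to 25.
DWL = ½ × 25 × 900/49 = 11250/49.

Deadweight loss = 11250/49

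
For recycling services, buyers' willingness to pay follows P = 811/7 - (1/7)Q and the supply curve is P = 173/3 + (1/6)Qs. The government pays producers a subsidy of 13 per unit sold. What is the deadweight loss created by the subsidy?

Pre-subsidy: 811/7 - (1/7)Q = 173/3 + (1/6)Q gives Q* = 188 and P* = 89.
With the subsidy, sellers receive Ps = Pb + 13 for each unit, where Pb is the price buyers pay.
On the curves, Pb = 811/7 - (1/7)Q and Ps = 173/3 + (1/6)Q; the wedge Ps − Pb = 13 gives 173/3 + (1/6)Q − (811/7 - (1/7)Q) = 13, so Q' = 230.
Then Pb = 811/7 − (1/7)·230 = 83 and Ps = 173/3 + (1/6)·230 = 96.
The subsidy expands output by 230 − 188 = 42 past the efficient level; on those units the gap between marginal cost and willingness to pay runs from 0 up to 13.
DWL = ½ × 13 × 42 = 273.

Deadweight loss = 273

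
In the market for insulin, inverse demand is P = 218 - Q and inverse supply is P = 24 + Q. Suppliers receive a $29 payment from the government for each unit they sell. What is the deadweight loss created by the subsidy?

Deadweight loss = $210.25

Pre-subsidy: 218 - Q = 24 + Q gives Q* = 97 and P* = 121.
With the subsidy, sellers receive Ps = Pb + 29 for each unit, where Pb is the price buyers pay.
On the curves, Pb = 218 - Q and Ps = 24 + Q; the wedge Ps − Pb = 29 gives 24 + Q − (218 - Q) = 29, so Q' = 111.5.
Then Pb = 218 − 1·111.5 = 106.5 and Ps = 24 + 1·111.5 = 135.5.
The subsidy expands output by 111.5 − 97 = 14.5 past the efficient level; on those units the gap between marginal cost and willingness to pay runs from 0 up to 29.
DWL = ½ × 29 × 14.5 = 210.25.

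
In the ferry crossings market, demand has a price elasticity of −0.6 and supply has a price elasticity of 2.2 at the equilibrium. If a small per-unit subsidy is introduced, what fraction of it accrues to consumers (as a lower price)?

For a small subsidy around the equilibrium, the benefit split depends on the relative slopes, which at a point are proportional to the elasticities.
Buyer share = εs/(εs + |εd|) = 2.2/(2.2 + 0.6) = 11/14; seller share = |εd|/(εs + |εd|) = 3/14.

Consumer share = 11/14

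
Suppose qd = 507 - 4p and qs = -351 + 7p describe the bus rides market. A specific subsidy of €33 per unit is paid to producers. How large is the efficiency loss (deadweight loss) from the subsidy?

Pre-subsidy: 507 - 4p = -351 + 7p gives p* = 78, q* = 195.
With the subsidy, sellers receive ps = pb + 33 for each unit, where pb is the price buyers pay.
Supply in terms of pb becomes qs = -351 + 7(pb + 33) = -120 + 7pb. Setting this equal to demand: 507 - 4pb = -120 + 7pb, so pb = 57.
Sellers receive ps = 57 + 33 = 90; q' = 507 − 4·57 = 279.
The subsidy expands output by 279 − 195 = 84 past the efficient level; on those units the gap between marginal cost and willingness to pay runs from 0 up to 33.
DWL = ½ × 33 × 84 = 1386.

Deadweight loss = €1386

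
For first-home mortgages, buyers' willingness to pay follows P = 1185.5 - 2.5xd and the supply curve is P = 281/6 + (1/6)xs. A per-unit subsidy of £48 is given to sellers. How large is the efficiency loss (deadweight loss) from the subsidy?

Pre-subsidy: 1185.5 - 2.5x = 281/6 + (1/6)x gives x* = 427 and P* = 118.
With the subsidy, sellers receive Ps = Pb + 48 for each unit, where Pb is the price buyers pay.
On the curves, Pb = 1185.5 - 2.5x and Ps = 281/6 + (1/6)x; the wedge Ps − Pb = 48 gives 281/6 + (1/6)x − (1185.5 - 2.5x) = 48, so x' = 445.
Then Pb = 1185.5 − 2.5·445 = 73 and Ps = 281/6 + (1/6)·445 = 121.
The subsidy expands output by 445 − 427 = 18 past the efficient level; on those units the gap between marginal cost and willingness to pay runs from 0 up to 48.
DWL = ½ × 48 × 18 = 432.

Deadweight loss = £432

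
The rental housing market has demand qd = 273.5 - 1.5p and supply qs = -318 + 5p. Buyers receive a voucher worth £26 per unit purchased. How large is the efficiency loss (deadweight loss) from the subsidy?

Pre-subsidy: 273.5 - 1.5p = -318 + 5p gives p* = 91, q* = 137.
With the rebate, buyers effectively pay pb = ps − 26, where ps is the price sellers receive.
Demand in terms of ps becomes qd = 273.5 − 1.5(ps − 26) = 312.5 - 1.5ps. Setting this equal to supply: 312.5 - 1.5ps = -318 + 5ps, so ps = 97.
Buyers pay pb = 97 − 26 = 71; q' = -318 + 5·97 = 167.
The subsidy expands output by 167 − 137 = 30 past the efficient level; on those units the gap between marginal cost and willingness to pay runs from 0 up to 26.
DWL = ½ × 26 × 30 = 390.

Deadweight loss = £390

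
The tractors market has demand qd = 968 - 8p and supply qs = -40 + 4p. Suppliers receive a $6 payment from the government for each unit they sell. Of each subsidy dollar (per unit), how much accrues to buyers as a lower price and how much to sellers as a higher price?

Buyers gain $2 per unit; sellers gain $4 per unit

Pre-subsidy: 968 - 8p = -40 + 4p gives p* = 84, q* = 296.
With the subsidy, sellers receive ps = pb + 6 for each unit, where pb is the price buyers pay.
Supply in terms of pb becomes qs = -40 + 4(pb + 6) = -16 + 4pb. Setting this equal to demand: 968 - 8pb = -16 + 4pb, so pb = 82.
Sellers receive ps = 82 + 6 = 88; q' = 968 − 8·82 = 312.
Buyers' price falls by p* − pb = 84 − 82 = 2; sellers' price rises by ps − p* = 88 − 84 = 4.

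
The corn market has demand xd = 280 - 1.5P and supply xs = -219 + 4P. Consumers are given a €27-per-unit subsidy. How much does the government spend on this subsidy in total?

Government cost = 51489/11

Pre-subsidy: 280 - 1.5P = -219 + 4P gives P* = 998/11, x* = 1583/11.
With the rebate, buyers effectively pay Pb = Ps − 27, where Ps is the price sellers receive.
Demand in terms of Ps becomes xd = 280 − 1.5(Ps − 27) = 320.5 - 1.5Ps. Setting this equal to supply: 320.5 - 1.5Ps = -219 + 4Ps, so Ps = 1079/11.
Buyers pay Pb = 1079/11 − 27 = 782/11; x' = -219 + 4·(1079/11) = 1907/11.
Government outlay = subsidy × quantity = 27 × 1907/11 = 51489/11.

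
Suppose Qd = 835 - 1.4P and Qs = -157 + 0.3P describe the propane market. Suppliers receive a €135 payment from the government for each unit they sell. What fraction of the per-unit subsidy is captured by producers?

Producer share = 14/17

Pre-subsidy: 835 - 1.4P = -157 + 0.3P gives P* = 9920/17, Q* = 307/17.
With the subsidy, sellers receive Ps = Pb + 135 for each unit, where Pb is the price buyers pay.
Supply in terms of Pb becomes Qs = -157 + 0.3(Pb + 135) = -116.5 + 0.3Pb. Setting this equal to demand: 835 - 1.4Pb = -116.5 + 0.3Pb, so Pb = 9515/17.
Sellers receive Ps = 9515/17 + 135 = 11810/17; Q' = 835 − 1.4·(9515/17) = 874/17.
Buyers' price falls by P* − Pb = 9920/17 − 9515/17 = 405/17; sellers' price rises by Ps − P* = 11810/17 − 9920/17 = 1890/17.
So producers capture (1890/17)/135 = 14/17 of each unit of subsidy.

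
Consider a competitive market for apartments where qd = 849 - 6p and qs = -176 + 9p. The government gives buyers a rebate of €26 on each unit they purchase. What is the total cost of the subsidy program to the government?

Government cost = €13847.6

Pre-subsidy: 849 - 6p = -176 + 9p gives p* = 205/3, q* = 439.
With the rebate, buyers effectively pay pb = ps − 26, where ps is the price sellers receive.
Demand in terms of ps becomes qd = 849 − 6(ps − 26) = 1005 - 6ps. Setting this equal to supply: 1005 - 6ps = -176 + 9ps, so ps = 1181/15.
Buyers pay pb = 1181/15 − 26 = 791/15; q' = -176 + 9·(1181/15) = 532.6.
Government outlay = subsidy × quantity = 26 × 532.6 = 13847.6.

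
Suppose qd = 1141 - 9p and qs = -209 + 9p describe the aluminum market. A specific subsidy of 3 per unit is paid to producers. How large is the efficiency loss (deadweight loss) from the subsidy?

Pre-subsidy: 1141 - 9p = -209 + 9p gives p* = 75, q* = 466.
With the subsidy, sellers receive ps = pb + 3 for each unit, where pb is the price buyers pay.
Supply in terms of pb becomes qs = -209 + 9(pb + 3) = -182 + 9pb. Setting this equal to demand: 1141 - 9pb = -182 + 9pb, so pb = 73.5.
Sellers receive ps = 73.5 + 3 = 76.5; q' = 1141 − 9·73.5 = 479.5.
The subsidy expands output by 479.5 − 466 = 13.5 past the efficient level; on those units the gap between marginal cost and willingness to pay runs from 0 up to 3.
DWL = ½ × 3 × 13.5 = 20.25.

Deadweight loss = 20.25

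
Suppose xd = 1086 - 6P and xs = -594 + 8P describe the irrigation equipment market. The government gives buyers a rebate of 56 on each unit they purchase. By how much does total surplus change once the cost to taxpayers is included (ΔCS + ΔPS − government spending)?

Pre-subsidy: 1086 - 6P = -594 + 8P gives P* = 120, x* = 366.
With the rebate, buyers effectively pay Pb = Ps − 56, where Ps is the price sellers receive.
Demand in terms of Ps becomes xd = 1086 − 6(Ps − 56) = 1422 - 6Ps. Setting this equal to supply: 1422 - 6Ps = -594 + 8Ps, so Ps = 144.
Buyers pay Pb = 144 − 56 = 88; x' = -594 + 8·144 = 558.
ΔCS = ½(366 + 558)(120 − 88) = 14784; ΔPS = ½(366 + 558)(144 − 120) = 11088.
Government spending = 56 × 558 = 31248.
Net change = 14784 + 11088 − 31248 = -5376. The loss equals the DWL triangle ½·56·192.

Net change in total surplus = -5376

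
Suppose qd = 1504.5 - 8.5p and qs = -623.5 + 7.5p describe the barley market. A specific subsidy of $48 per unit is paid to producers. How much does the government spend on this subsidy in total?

Pre-subsidy: 1504.5 - 8.5p = -623.5 + 7.5p gives p* = 133, q* = 374.
With the subsidy, sellers receive ps = pb + 48 for each unit, where pb is the price buyers pay.
Supply in terms of pb becomes qs = -623.5 + 7.5(pb + 48) = -263.5 + 7.5pb. Setting this equal to demand: 1504.5 - 8.5pb = -263.5 + 7.5pb, so pb = 110.5.
Sellers receive ps = 110.5 + 48 = 158.5; q' = 1504.5 − 8.5·110.5 = 565.25.
Government outlay = subsidy × quantity = 48 × 565.25 = 27132.

Government cost = $27132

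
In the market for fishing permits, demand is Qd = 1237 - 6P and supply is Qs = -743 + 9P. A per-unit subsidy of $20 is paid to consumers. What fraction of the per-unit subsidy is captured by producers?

Producer share = 0.4

Pre-subsidy: 1237 - 6P = -743 + 9P gives P* = 132, Q* = 445.
With the rebate, buyers effectively pay Pb = Ps − 20, where Ps is the price sellers receive.
Demand in terms of Ps becomes Qd = 1237 − 6(Ps − 20) = 1357 - 6Ps. Setting this equal to supply: 1357 - 6Ps = -743 + 9Ps, so Ps = 140.
Buyers pay Pb = 140 − 20 = 120; Q' = -743 + 9·140 = 517.
Buyers' price falls by P* − Pb = 132 − 120 = 12; sellers' price rises by Ps − P* = 140 − 132 = 8.
So producers capture 8/20 = 0.4 of each unit of subsidy.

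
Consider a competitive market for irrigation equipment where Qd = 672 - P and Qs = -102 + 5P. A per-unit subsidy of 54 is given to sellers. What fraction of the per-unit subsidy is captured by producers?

Producer share = 1/6

Pre-subsidy: 672 - P = -102 + 5P gives P* = 129, Q* = 543.
With the subsidy, sellers receive Ps = Pb + 54 for each unit, where Pb is the price buyers pay.
Supply in terms of Pb becomes Qs = -102 + 5(Pb + 54) = 168 + 5Pb. Setting this equal to demand: 672 - Pb = 168 + 5Pb, so Pb = 84.
Sellers receive Ps = 84 + 54 = 138; Q' = 672 − 1·84 = 588.
Buyers' price falls by P* − Pb = 129 − 84 = 45; sellers' price rises by Ps − P* = 138 − 129 = 9.
So producers capture 9/54 = 1/6 of each unit of subsidy.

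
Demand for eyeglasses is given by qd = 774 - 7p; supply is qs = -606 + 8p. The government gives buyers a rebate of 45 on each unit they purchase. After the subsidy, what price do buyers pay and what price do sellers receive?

Buyers pay 68; sellers receive 113

Pre-subsidy: 774 - 7p = -606 + 8p gives p* = 92, q* = 130.
With the rebate, buyers effectively pay pb = ps − 45, where ps is the price sellers receive.
Demand in terms of ps becomes qd = 774 − 7(ps − 45) = 1089 - 7ps. Setting this equal to supply: 1089 - 7ps = -606 + 8ps, so ps = 113.
Buyers pay pb = 113 − 45 = 68; q' = -606 + 8·113 = 298.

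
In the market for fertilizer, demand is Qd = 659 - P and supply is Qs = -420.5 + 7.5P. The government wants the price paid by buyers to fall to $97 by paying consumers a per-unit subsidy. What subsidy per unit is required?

Required subsidy s = $34 per unit

At a buyer price of 97, quantity demanded is 659 − 1·97 = 562.
Sellers supply 562 only when they receive Ps with -420.5 + 7.5·Ps = 562, i.e. Ps = 131.
s = Ps − Pb = 131 − 97 = 34.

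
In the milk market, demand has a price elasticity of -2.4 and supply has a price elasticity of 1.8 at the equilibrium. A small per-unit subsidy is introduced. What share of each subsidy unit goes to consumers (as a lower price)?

For a small subsidy around the equilibrium, the benefit split depends on the relative slopes, which at a point are proportional to the elasticities.
Buyer share = εs/(εs + |εd|) = 1.8/(1.8 + 2.4) = 3/7; seller share = |εd|/(εs + |εd|) = 4/7.

Consumer share = 3/7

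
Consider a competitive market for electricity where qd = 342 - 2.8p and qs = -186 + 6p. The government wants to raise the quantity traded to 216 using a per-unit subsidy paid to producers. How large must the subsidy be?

At q = 216, invert demand for the buyer price: pb = (342 − 216)/2.8 = 45; invert supply for the seller price: ps = (216 − (-186))/6 = 67.
The subsidy must fill the gap: s = ps − pb = 67 − 45 = 22.

Required subsidy s = 22 per unit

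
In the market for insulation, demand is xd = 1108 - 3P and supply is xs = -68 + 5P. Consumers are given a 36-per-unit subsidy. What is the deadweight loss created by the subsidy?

Deadweight loss = 1215

Pre-subsidy: 1108 - 3P = -68 + 5P gives P* = 147, x* = 667.
With the rebate, buyers effectively pay Pb = Ps − 36, where Ps is the price sellers receive.
Demand in terms of Ps becomes xd = 1108 − 3(Ps − 36) = 1216 - 3Ps. Setting this equal to supply: 1216 - 3Ps = -68 + 5Ps, so Ps = 160.5.
Buyers pay Pb = 160.5 − 36 = 124.5; x' = -68 + 5·160.5 = 734.5.
The subsidy expands output by 734.5 − 667 = 67.5 past the efficient level; on those units the gap between marginal cost and willingness to pay runs from 0 up to 36.
DWL = ½ × 36 × 67.5 = 1215.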